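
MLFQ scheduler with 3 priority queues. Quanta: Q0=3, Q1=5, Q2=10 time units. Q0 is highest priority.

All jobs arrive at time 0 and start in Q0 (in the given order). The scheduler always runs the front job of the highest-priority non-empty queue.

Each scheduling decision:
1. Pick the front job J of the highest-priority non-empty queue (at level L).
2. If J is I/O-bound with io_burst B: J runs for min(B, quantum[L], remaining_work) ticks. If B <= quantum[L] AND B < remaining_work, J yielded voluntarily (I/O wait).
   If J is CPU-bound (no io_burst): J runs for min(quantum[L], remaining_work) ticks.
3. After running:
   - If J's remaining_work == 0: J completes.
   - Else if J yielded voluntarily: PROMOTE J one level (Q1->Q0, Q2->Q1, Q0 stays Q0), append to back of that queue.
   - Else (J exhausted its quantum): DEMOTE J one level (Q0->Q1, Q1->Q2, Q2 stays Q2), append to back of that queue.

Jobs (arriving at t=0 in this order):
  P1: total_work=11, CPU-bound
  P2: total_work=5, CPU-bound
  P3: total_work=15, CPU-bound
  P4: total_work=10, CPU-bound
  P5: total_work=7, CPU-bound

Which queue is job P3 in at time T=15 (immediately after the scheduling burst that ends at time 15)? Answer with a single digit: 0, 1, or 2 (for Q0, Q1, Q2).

t=0-3: P1@Q0 runs 3, rem=8, quantum used, demote→Q1. Q0=[P2,P3,P4,P5] Q1=[P1] Q2=[]
t=3-6: P2@Q0 runs 3, rem=2, quantum used, demote→Q1. Q0=[P3,P4,P5] Q1=[P1,P2] Q2=[]
t=6-9: P3@Q0 runs 3, rem=12, quantum used, demote→Q1. Q0=[P4,P5] Q1=[P1,P2,P3] Q2=[]
t=9-12: P4@Q0 runs 3, rem=7, quantum used, demote→Q1. Q0=[P5] Q1=[P1,P2,P3,P4] Q2=[]
t=12-15: P5@Q0 runs 3, rem=4, quantum used, demote→Q1. Q0=[] Q1=[P1,P2,P3,P4,P5] Q2=[]
t=15-20: P1@Q1 runs 5, rem=3, quantum used, demote→Q2. Q0=[] Q1=[P2,P3,P4,P5] Q2=[P1]
t=20-22: P2@Q1 runs 2, rem=0, completes. Q0=[] Q1=[P3,P4,P5] Q2=[P1]
t=22-27: P3@Q1 runs 5, rem=7, quantum used, demote→Q2. Q0=[] Q1=[P4,P5] Q2=[P1,P3]
t=27-32: P4@Q1 runs 5, rem=2, quantum used, demote→Q2. Q0=[] Q1=[P5] Q2=[P1,P3,P4]
t=32-36: P5@Q1 runs 4, rem=0, completes. Q0=[] Q1=[] Q2=[P1,P3,P4]
t=36-39: P1@Q2 runs 3, rem=0, completes. Q0=[] Q1=[] Q2=[P3,P4]
t=39-46: P3@Q2 runs 7, rem=0, completes. Q0=[] Q1=[] Q2=[P4]
t=46-48: P4@Q2 runs 2, rem=0, completes. Q0=[] Q1=[] Q2=[]

Answer: 1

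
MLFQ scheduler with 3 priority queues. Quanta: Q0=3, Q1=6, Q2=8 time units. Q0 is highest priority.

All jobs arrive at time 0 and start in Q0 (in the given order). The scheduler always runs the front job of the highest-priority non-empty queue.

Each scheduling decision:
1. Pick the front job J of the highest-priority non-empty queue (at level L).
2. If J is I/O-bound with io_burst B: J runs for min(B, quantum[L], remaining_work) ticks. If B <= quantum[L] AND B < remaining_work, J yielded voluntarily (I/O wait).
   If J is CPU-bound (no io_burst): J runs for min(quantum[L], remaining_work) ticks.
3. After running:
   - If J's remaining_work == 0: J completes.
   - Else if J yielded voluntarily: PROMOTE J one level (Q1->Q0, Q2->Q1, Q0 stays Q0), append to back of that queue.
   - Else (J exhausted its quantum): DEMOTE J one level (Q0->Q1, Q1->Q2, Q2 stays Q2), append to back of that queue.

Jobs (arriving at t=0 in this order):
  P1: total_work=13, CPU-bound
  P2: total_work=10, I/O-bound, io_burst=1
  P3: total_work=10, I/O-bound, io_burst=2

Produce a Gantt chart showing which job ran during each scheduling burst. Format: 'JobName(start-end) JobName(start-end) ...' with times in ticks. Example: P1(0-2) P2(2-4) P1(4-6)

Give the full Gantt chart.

Answer: P1(0-3) P2(3-4) P3(4-6) P2(6-7) P3(7-9) P2(9-10) P3(10-12) P2(12-13) P3(13-15) P2(15-16) P3(16-18) P2(18-19) P2(19-20) P2(20-21) P2(21-22) P2(22-23) P1(23-29) P1(29-33)

Derivation:
t=0-3: P1@Q0 runs 3, rem=10, quantum used, demote→Q1. Q0=[P2,P3] Q1=[P1] Q2=[]
t=3-4: P2@Q0 runs 1, rem=9, I/O yield, promote→Q0. Q0=[P3,P2] Q1=[P1] Q2=[]
t=4-6: P3@Q0 runs 2, rem=8, I/O yield, promote→Q0. Q0=[P2,P3] Q1=[P1] Q2=[]
t=6-7: P2@Q0 runs 1, rem=8, I/O yield, promote→Q0. Q0=[P3,P2] Q1=[P1] Q2=[]
t=7-9: P3@Q0 runs 2, rem=6, I/O yield, promote→Q0. Q0=[P2,P3] Q1=[P1] Q2=[]
t=9-10: P2@Q0 runs 1, rem=7, I/O yield, promote→Q0. Q0=[P3,P2] Q1=[P1] Q2=[]
t=10-12: P3@Q0 runs 2, rem=4, I/O yield, promote→Q0. Q0=[P2,P3] Q1=[P1] Q2=[]
t=12-13: P2@Q0 runs 1, rem=6, I/O yield, promote→Q0. Q0=[P3,P2] Q1=[P1] Q2=[]
t=13-15: P3@Q0 runs 2, rem=2, I/O yield, promote→Q0. Q0=[P2,P3] Q1=[P1] Q2=[]
t=15-16: P2@Q0 runs 1, rem=5, I/O yield, promote→Q0. Q0=[P3,P2] Q1=[P1] Q2=[]
t=16-18: P3@Q0 runs 2, rem=0, completes. Q0=[P2] Q1=[P1] Q2=[]
t=18-19: P2@Q0 runs 1, rem=4, I/O yield, promote→Q0. Q0=[P2] Q1=[P1] Q2=[]
t=19-20: P2@Q0 runs 1, rem=3, I/O yield, promote→Q0. Q0=[P2] Q1=[P1] Q2=[]
t=20-21: P2@Q0 runs 1, rem=2, I/O yield, promote→Q0. Q0=[P2] Q1=[P1] Q2=[]
t=21-22: P2@Q0 runs 1, rem=1, I/O yield, promote→Q0. Q0=[P2] Q1=[P1] Q2=[]
t=22-23: P2@Q0 runs 1, rem=0, completes. Q0=[] Q1=[P1] Q2=[]
t=23-29: P1@Q1 runs 6, rem=4, quantum used, demote→Q2. Q0=[] Q1=[] Q2=[P1]
t=29-33: P1@Q2 runs 4, rem=0, completes. Q0=[] Q1=[] Q2=[]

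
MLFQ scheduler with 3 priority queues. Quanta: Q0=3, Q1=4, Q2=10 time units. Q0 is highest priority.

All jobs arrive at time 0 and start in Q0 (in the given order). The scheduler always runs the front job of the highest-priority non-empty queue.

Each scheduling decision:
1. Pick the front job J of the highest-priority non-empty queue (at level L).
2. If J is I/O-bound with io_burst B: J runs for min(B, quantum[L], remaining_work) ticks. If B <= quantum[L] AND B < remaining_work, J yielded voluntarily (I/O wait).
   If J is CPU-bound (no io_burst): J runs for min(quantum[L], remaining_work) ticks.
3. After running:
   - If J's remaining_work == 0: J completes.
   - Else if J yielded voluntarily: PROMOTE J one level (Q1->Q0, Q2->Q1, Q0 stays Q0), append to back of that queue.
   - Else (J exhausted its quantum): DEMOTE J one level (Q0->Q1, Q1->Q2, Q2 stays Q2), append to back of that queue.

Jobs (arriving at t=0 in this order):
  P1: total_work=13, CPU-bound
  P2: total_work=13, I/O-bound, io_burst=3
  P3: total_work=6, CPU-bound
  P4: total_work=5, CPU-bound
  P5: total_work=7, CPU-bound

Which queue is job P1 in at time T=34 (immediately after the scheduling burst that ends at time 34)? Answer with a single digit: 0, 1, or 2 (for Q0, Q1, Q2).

Answer: 2

Derivation:
t=0-3: P1@Q0 runs 3, rem=10, quantum used, demote→Q1. Q0=[P2,P3,P4,P5] Q1=[P1] Q2=[]
t=3-6: P2@Q0 runs 3, rem=10, I/O yield, promote→Q0. Q0=[P3,P4,P5,P2] Q1=[P1] Q2=[]
t=6-9: P3@Q0 runs 3, rem=3, quantum used, demote→Q1. Q0=[P4,P5,P2] Q1=[P1,P3] Q2=[]
t=9-12: P4@Q0 runs 3, rem=2, quantum used, demote→Q1. Q0=[P5,P2] Q1=[P1,P3,P4] Q2=[]
t=12-15: P5@Q0 runs 3, rem=4, quantum used, demote→Q1. Q0=[P2] Q1=[P1,P3,P4,P5] Q2=[]
t=15-18: P2@Q0 runs 3, rem=7, I/O yield, promote→Q0. Q0=[P2] Q1=[P1,P3,P4,P5] Q2=[]
t=18-21: P2@Q0 runs 3, rem=4, I/O yield, promote→Q0. Q0=[P2] Q1=[P1,P3,P4,P5] Q2=[]
t=21-24: P2@Q0 runs 3, rem=1, I/O yield, promote→Q0. Q0=[P2] Q1=[P1,P3,P4,P5] Q2=[]
t=24-25: P2@Q0 runs 1, rem=0, completes. Q0=[] Q1=[P1,P3,P4,P5] Q2=[]
t=25-29: P1@Q1 runs 4, rem=6, quantum used, demote→Q2. Q0=[] Q1=[P3,P4,P5] Q2=[P1]
t=29-32: P3@Q1 runs 3, rem=0, completes. Q0=[] Q1=[P4,P5] Q2=[P1]
t=32-34: P4@Q1 runs 2, rem=0, completes. Q0=[] Q1=[P5] Q2=[P1]
t=34-38: P5@Q1 runs 4, rem=0, completes. Q0=[] Q1=[] Q2=[P1]
t=38-44: P1@Q2 runs 6, rem=0, completes. Q0=[] Q1=[] Q2=[]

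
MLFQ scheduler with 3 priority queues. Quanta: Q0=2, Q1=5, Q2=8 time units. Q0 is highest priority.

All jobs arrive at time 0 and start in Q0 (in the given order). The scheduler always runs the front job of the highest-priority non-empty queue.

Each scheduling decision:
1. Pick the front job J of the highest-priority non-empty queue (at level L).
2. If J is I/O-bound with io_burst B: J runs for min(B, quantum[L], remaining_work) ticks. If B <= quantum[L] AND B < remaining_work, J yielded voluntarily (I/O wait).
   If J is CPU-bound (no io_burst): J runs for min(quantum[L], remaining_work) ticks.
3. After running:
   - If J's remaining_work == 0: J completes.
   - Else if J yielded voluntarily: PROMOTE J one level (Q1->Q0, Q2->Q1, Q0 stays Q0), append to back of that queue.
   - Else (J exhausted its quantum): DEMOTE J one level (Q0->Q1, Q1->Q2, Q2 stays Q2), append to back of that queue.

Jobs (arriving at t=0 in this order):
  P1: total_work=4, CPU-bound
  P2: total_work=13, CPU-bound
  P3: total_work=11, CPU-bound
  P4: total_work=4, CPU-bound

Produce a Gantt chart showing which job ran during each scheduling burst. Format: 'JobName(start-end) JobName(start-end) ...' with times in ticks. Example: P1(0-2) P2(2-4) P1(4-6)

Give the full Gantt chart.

Answer: P1(0-2) P2(2-4) P3(4-6) P4(6-8) P1(8-10) P2(10-15) P3(15-20) P4(20-22) P2(22-28) P3(28-32)

Derivation:
t=0-2: P1@Q0 runs 2, rem=2, quantum used, demote→Q1. Q0=[P2,P3,P4] Q1=[P1] Q2=[]
t=2-4: P2@Q0 runs 2, rem=11, quantum used, demote→Q1. Q0=[P3,P4] Q1=[P1,P2] Q2=[]
t=4-6: P3@Q0 runs 2, rem=9, quantum used, demote→Q1. Q0=[P4] Q1=[P1,P2,P3] Q2=[]
t=6-8: P4@Q0 runs 2, rem=2, quantum used, demote→Q1. Q0=[] Q1=[P1,P2,P3,P4] Q2=[]
t=8-10: P1@Q1 runs 2, rem=0, completes. Q0=[] Q1=[P2,P3,P4] Q2=[]
t=10-15: P2@Q1 runs 5, rem=6, quantum used, demote→Q2. Q0=[] Q1=[P3,P4] Q2=[P2]
t=15-20: P3@Q1 runs 5, rem=4, quantum used, demote→Q2. Q0=[] Q1=[P4] Q2=[P2,P3]
t=20-22: P4@Q1 runs 2, rem=0, completes. Q0=[] Q1=[] Q2=[P2,P3]
t=22-28: P2@Q2 runs 6, rem=0, completes. Q0=[] Q1=[] Q2=[P3]
t=28-32: P3@Q2 runs 4, rem=0, completes. Q0=[] Q1=[] Q2=[]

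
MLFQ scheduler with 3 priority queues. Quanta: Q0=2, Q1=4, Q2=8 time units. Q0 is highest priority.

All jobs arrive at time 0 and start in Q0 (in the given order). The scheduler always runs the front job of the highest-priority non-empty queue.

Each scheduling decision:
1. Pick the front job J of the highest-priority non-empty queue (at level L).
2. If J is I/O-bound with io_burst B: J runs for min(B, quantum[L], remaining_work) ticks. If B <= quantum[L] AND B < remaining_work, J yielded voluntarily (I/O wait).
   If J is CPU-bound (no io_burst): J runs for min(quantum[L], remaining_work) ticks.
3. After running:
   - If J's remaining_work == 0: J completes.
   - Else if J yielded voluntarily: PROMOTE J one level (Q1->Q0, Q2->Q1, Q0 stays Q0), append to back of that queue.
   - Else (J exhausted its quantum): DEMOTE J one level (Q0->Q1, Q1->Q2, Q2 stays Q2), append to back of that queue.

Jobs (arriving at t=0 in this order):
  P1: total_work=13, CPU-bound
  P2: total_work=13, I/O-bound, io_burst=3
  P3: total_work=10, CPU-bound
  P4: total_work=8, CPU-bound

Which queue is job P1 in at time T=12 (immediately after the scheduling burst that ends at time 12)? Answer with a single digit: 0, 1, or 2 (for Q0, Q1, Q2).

Answer: 2

Derivation:
t=0-2: P1@Q0 runs 2, rem=11, quantum used, demote→Q1. Q0=[P2,P3,P4] Q1=[P1] Q2=[]
t=2-4: P2@Q0 runs 2, rem=11, quantum used, demote→Q1. Q0=[P3,P4] Q1=[P1,P2] Q2=[]
t=4-6: P3@Q0 runs 2, rem=8, quantum used, demote→Q1. Q0=[P4] Q1=[P1,P2,P3] Q2=[]
t=6-8: P4@Q0 runs 2, rem=6, quantum used, demote→Q1. Q0=[] Q1=[P1,P2,P3,P4] Q2=[]
t=8-12: P1@Q1 runs 4, rem=7, quantum used, demote→Q2. Q0=[] Q1=[P2,P3,P4] Q2=[P1]
t=12-15: P2@Q1 runs 3, rem=8, I/O yield, promote→Q0. Q0=[P2] Q1=[P3,P4] Q2=[P1]
t=15-17: P2@Q0 runs 2, rem=6, quantum used, demote→Q1. Q0=[] Q1=[P3,P4,P2] Q2=[P1]
t=17-21: P3@Q1 runs 4, rem=4, quantum used, demote→Q2. Q0=[] Q1=[P4,P2] Q2=[P1,P3]
t=21-25: P4@Q1 runs 4, rem=2, quantum used, demote→Q2. Q0=[] Q1=[P2] Q2=[P1,P3,P4]
t=25-28: P2@Q1 runs 3, rem=3, I/O yield, promote→Q0. Q0=[P2] Q1=[] Q2=[P1,P3,P4]
t=28-30: P2@Q0 runs 2, rem=1, quantum used, demote→Q1. Q0=[] Q1=[P2] Q2=[P1,P3,P4]
t=30-31: P2@Q1 runs 1, rem=0, completes. Q0=[] Q1=[] Q2=[P1,P3,P4]
t=31-38: P1@Q2 runs 7, rem=0, completes. Q0=[] Q1=[] Q2=[P3,P4]
t=38-42: P3@Q2 runs 4, rem=0, completes. Q0=[] Q1=[] Q2=[P4]
t=42-44: P4@Q2 runs 2, rem=0, completes. Q0=[] Q1=[] Q2=[]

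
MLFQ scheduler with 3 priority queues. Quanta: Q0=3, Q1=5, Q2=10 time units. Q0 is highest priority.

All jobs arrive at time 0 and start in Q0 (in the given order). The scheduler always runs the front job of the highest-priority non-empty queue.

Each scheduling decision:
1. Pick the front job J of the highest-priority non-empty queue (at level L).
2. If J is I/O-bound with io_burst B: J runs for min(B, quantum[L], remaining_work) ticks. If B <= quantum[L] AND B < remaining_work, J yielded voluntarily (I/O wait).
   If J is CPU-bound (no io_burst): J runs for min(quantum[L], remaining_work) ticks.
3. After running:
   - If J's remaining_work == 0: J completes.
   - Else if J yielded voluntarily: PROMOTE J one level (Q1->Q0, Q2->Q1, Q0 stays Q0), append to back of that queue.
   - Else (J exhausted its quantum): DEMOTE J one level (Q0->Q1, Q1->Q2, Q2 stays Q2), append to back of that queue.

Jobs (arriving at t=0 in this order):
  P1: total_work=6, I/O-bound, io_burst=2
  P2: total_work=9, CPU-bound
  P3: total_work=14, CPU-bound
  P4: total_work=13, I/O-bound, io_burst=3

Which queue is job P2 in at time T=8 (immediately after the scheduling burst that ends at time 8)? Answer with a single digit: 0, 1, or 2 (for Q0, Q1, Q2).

Answer: 1

Derivation:
t=0-2: P1@Q0 runs 2, rem=4, I/O yield, promote→Q0. Q0=[P2,P3,P4,P1] Q1=[] Q2=[]
t=2-5: P2@Q0 runs 3, rem=6, quantum used, demote→Q1. Q0=[P3,P4,P1] Q1=[P2] Q2=[]
t=5-8: P3@Q0 runs 3, rem=11, quantum used, demote→Q1. Q0=[P4,P1] Q1=[P2,P3] Q2=[]
t=8-11: P4@Q0 runs 3, rem=10, I/O yield, promote→Q0. Q0=[P1,P4] Q1=[P2,P3] Q2=[]
t=11-13: P1@Q0 runs 2, rem=2, I/O yield, promote→Q0. Q0=[P4,P1] Q1=[P2,P3] Q2=[]
t=13-16: P4@Q0 runs 3, rem=7, I/O yield, promote→Q0. Q0=[P1,P4] Q1=[P2,P3] Q2=[]
t=16-18: P1@Q0 runs 2, rem=0, completes. Q0=[P4] Q1=[P2,P3] Q2=[]
t=18-21: P4@Q0 runs 3, rem=4, I/O yield, promote→Q0. Q0=[P4] Q1=[P2,P3] Q2=[]
t=21-24: P4@Q0 runs 3, rem=1, I/O yield, promote→Q0. Q0=[P4] Q1=[P2,P3] Q2=[]
t=24-25: P4@Q0 runs 1, rem=0, completes. Q0=[] Q1=[P2,P3] Q2=[]
t=25-30: P2@Q1 runs 5, rem=1, quantum used, demote→Q2. Q0=[] Q1=[P3] Q2=[P2]
t=30-35: P3@Q1 runs 5, rem=6, quantum used, demote→Q2. Q0=[] Q1=[] Q2=[P2,P3]
t=35-36: P2@Q2 runs 1, rem=0, completes. Q0=[] Q1=[] Q2=[P3]
t=36-42: P3@Q2 runs 6, rem=0, completes. Q0=[] Q1=[] Q2=[]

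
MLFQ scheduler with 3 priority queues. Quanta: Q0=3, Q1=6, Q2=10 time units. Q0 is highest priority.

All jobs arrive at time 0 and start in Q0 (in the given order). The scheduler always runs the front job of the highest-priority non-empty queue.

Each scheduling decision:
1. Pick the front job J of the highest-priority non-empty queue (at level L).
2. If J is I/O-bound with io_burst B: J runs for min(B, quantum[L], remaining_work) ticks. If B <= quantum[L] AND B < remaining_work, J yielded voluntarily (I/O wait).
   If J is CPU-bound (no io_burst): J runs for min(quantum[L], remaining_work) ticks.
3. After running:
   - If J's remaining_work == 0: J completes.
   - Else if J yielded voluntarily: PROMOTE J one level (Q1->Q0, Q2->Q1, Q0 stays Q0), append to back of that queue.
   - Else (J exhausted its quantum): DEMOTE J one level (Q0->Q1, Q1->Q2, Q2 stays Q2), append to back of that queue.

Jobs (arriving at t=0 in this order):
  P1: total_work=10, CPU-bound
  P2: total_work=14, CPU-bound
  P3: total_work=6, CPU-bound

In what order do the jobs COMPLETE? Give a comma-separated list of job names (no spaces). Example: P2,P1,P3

Answer: P3,P1,P2

Derivation:
t=0-3: P1@Q0 runs 3, rem=7, quantum used, demote→Q1. Q0=[P2,P3] Q1=[P1] Q2=[]
t=3-6: P2@Q0 runs 3, rem=11, quantum used, demote→Q1. Q0=[P3] Q1=[P1,P2] Q2=[]
t=6-9: P3@Q0 runs 3, rem=3, quantum used, demote→Q1. Q0=[] Q1=[P1,P2,P3] Q2=[]
t=9-15: P1@Q1 runs 6, rem=1, quantum used, demote→Q2. Q0=[] Q1=[P2,P3] Q2=[P1]
t=15-21: P2@Q1 runs 6, rem=5, quantum used, demote→Q2. Q0=[] Q1=[P3] Q2=[P1,P2]
t=21-24: P3@Q1 runs 3, rem=0, completes. Q0=[] Q1=[] Q2=[P1,P2]
t=24-25: P1@Q2 runs 1, rem=0, completes. Q0=[] Q1=[] Q2=[P2]
t=25-30: P2@Q2 runs 5, rem=0, completes. Q0=[] Q1=[] Q2=[]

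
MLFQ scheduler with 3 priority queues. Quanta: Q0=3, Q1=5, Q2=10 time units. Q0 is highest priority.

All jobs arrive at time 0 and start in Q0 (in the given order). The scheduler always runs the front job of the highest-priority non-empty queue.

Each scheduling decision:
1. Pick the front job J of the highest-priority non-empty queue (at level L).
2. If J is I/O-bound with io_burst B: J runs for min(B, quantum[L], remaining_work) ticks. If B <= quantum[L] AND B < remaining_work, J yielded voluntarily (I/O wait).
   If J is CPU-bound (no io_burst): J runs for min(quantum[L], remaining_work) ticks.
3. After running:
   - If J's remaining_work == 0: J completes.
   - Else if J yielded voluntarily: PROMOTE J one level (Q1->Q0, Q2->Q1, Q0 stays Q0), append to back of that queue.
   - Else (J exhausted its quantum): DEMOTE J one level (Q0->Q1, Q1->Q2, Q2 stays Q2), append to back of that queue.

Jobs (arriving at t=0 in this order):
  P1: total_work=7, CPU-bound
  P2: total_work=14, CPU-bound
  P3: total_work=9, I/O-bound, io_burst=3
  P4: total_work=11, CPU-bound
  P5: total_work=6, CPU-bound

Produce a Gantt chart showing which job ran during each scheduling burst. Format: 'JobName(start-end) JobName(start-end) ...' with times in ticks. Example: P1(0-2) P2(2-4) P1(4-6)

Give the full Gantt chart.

t=0-3: P1@Q0 runs 3, rem=4, quantum used, demote→Q1. Q0=[P2,P3,P4,P5] Q1=[P1] Q2=[]
t=3-6: P2@Q0 runs 3, rem=11, quantum used, demote→Q1. Q0=[P3,P4,P5] Q1=[P1,P2] Q2=[]
t=6-9: P3@Q0 runs 3, rem=6, I/O yield, promote→Q0. Q0=[P4,P5,P3] Q1=[P1,P2] Q2=[]
t=9-12: P4@Q0 runs 3, rem=8, quantum used, demote→Q1. Q0=[P5,P3] Q1=[P1,P2,P4] Q2=[]
t=12-15: P5@Q0 runs 3, rem=3, quantum used, demote→Q1. Q0=[P3] Q1=[P1,P2,P4,P5] Q2=[]
t=15-18: P3@Q0 runs 3, rem=3, I/O yield, promote→Q0. Q0=[P3] Q1=[P1,P2,P4,P5] Q2=[]
t=18-21: P3@Q0 runs 3, rem=0, completes. Q0=[] Q1=[P1,P2,P4,P5] Q2=[]
t=21-25: P1@Q1 runs 4, rem=0, completes. Q0=[] Q1=[P2,P4,P5] Q2=[]
t=25-30: P2@Q1 runs 5, rem=6, quantum used, demote→Q2. Q0=[] Q1=[P4,P5] Q2=[P2]
t=30-35: P4@Q1 runs 5, rem=3, quantum used, demote→Q2. Q0=[] Q1=[P5] Q2=[P2,P4]
t=35-38: P5@Q1 runs 3, rem=0, completes. Q0=[] Q1=[] Q2=[P2,P4]
t=38-44: P2@Q2 runs 6, rem=0, completes. Q0=[] Q1=[] Q2=[P4]
t=44-47: P4@Q2 runs 3, rem=0, completes. Q0=[] Q1=[] Q2=[]

Answer: P1(0-3) P2(3-6) P3(6-9) P4(9-12) P5(12-15) P3(15-18) P3(18-21) P1(21-25) P2(25-30) P4(30-35) P5(35-38) P2(38-44) P4(44-47)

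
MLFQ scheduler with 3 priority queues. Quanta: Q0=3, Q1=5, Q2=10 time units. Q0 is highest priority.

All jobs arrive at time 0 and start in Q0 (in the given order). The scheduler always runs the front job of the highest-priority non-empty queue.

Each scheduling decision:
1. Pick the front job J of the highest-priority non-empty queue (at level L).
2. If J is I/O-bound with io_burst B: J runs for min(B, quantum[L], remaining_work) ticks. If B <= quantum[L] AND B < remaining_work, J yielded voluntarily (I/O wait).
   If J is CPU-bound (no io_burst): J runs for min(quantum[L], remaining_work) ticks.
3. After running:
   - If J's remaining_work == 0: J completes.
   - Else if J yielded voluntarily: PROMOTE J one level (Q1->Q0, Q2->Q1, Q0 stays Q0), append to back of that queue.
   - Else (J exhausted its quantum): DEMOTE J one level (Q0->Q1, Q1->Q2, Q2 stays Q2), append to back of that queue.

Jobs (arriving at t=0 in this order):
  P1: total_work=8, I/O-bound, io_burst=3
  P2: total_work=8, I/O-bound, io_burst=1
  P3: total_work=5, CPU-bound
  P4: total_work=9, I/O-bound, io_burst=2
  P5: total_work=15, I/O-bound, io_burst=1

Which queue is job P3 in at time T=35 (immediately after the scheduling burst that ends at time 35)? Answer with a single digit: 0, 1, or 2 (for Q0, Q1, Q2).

Answer: 1

Derivation:
t=0-3: P1@Q0 runs 3, rem=5, I/O yield, promote→Q0. Q0=[P2,P3,P4,P5,P1] Q1=[] Q2=[]
t=3-4: P2@Q0 runs 1, rem=7, I/O yield, promote→Q0. Q0=[P3,P4,P5,P1,P2] Q1=[] Q2=[]
t=4-7: P3@Q0 runs 3, rem=2, quantum used, demote→Q1. Q0=[P4,P5,P1,P2] Q1=[P3] Q2=[]
t=7-9: P4@Q0 runs 2, rem=7, I/O yield, promote→Q0. Q0=[P5,P1,P2,P4] Q1=[P3] Q2=[]
t=9-10: P5@Q0 runs 1, rem=14, I/O yield, promote→Q0. Q0=[P1,P2,P4,P5] Q1=[P3] Q2=[]
t=10-13: P1@Q0 runs 3, rem=2, I/O yield, promote→Q0. Q0=[P2,P4,P5,P1] Q1=[P3] Q2=[]
t=13-14: P2@Q0 runs 1, rem=6, I/O yield, promote→Q0. Q0=[P4,P5,P1,P2] Q1=[P3] Q2=[]
t=14-16: P4@Q0 runs 2, rem=5, I/O yield, promote→Q0. Q0=[P5,P1,P2,P4] Q1=[P3] Q2=[]
t=16-17: P5@Q0 runs 1, rem=13, I/O yield, promote→Q0. Q0=[P1,P2,P4,P5] Q1=[P3] Q2=[]
t=17-19: P1@Q0 runs 2, rem=0, completes. Q0=[P2,P4,P5] Q1=[P3] Q2=[]
t=19-20: P2@Q0 runs 1, rem=5, I/O yield, promote→Q0. Q0=[P4,P5,P2] Q1=[P3] Q2=[]
t=20-22: P4@Q0 runs 2, rem=3, I/O yield, promote→Q0. Q0=[P5,P2,P4] Q1=[P3] Q2=[]
t=22-23: P5@Q0 runs 1, rem=12, I/O yield, promote→Q0. Q0=[P2,P4,P5] Q1=[P3] Q2=[]
t=23-24: P2@Q0 runs 1, rem=4, I/O yield, promote→Q0. Q0=[P4,P5,P2] Q1=[P3] Q2=[]
t=24-26: P4@Q0 runs 2, rem=1, I/O yield, promote→Q0. Q0=[P5,P2,P4] Q1=[P3] Q2=[]
t=26-27: P5@Q0 runs 1, rem=11, I/O yield, promote→Q0. Q0=[P2,P4,P5] Q1=[P3] Q2=[]
t=27-28: P2@Q0 runs 1, rem=3, I/O yield, promote→Q0. Q0=[P4,P5,P2] Q1=[P3] Q2=[]
t=28-29: P4@Q0 runs 1, rem=0, completes. Q0=[P5,P2] Q1=[P3] Q2=[]
t=29-30: P5@Q0 runs 1, rem=10, I/O yield, promote→Q0. Q0=[P2,P5] Q1=[P3] Q2=[]
t=30-31: P2@Q0 runs 1, rem=2, I/O yield, promote→Q0. Q0=[P5,P2] Q1=[P3] Q2=[]
t=31-32: P5@Q0 runs 1, rem=9, I/O yield, promote→Q0. Q0=[P2,P5] Q1=[P3] Q2=[]
t=32-33: P2@Q0 runs 1, rem=1, I/O yield, promote→Q0. Q0=[P5,P2] Q1=[P3] Q2=[]
t=33-34: P5@Q0 runs 1, rem=8, I/O yield, promote→Q0. Q0=[P2,P5] Q1=[P3] Q2=[]
t=34-35: P2@Q0 runs 1, rem=0, completes. Q0=[P5] Q1=[P3] Q2=[]
t=35-36: P5@Q0 runs 1, rem=7, I/O yield, promote→Q0. Q0=[P5] Q1=[P3] Q2=[]
t=36-37: P5@Q0 runs 1, rem=6, I/O yield, promote→Q0. Q0=[P5] Q1=[P3] Q2=[]
t=37-38: P5@Q0 runs 1, rem=5, I/O yield, promote→Q0. Q0=[P5] Q1=[P3] Q2=[]
t=38-39: P5@Q0 runs 1, rem=4, I/O yield, promote→Q0. Q0=[P5] Q1=[P3] Q2=[]
t=39-40: P5@Q0 runs 1, rem=3, I/O yield, promote→Q0. Q0=[P5] Q1=[P3] Q2=[]
t=40-41: P5@Q0 runs 1, rem=2, I/O yield, promote→Q0. Q0=[P5] Q1=[P3] Q2=[]
t=41-42: P5@Q0 runs 1, rem=1, I/O yield, promote→Q0. Q0=[P5] Q1=[P3] Q2=[]
t=42-43: P5@Q0 runs 1, rem=0, completes. Q0=[] Q1=[P3] Q2=[]
t=43-45: P3@Q1 runs 2, rem=0, completes. Q0=[] Q1=[] Q2=[]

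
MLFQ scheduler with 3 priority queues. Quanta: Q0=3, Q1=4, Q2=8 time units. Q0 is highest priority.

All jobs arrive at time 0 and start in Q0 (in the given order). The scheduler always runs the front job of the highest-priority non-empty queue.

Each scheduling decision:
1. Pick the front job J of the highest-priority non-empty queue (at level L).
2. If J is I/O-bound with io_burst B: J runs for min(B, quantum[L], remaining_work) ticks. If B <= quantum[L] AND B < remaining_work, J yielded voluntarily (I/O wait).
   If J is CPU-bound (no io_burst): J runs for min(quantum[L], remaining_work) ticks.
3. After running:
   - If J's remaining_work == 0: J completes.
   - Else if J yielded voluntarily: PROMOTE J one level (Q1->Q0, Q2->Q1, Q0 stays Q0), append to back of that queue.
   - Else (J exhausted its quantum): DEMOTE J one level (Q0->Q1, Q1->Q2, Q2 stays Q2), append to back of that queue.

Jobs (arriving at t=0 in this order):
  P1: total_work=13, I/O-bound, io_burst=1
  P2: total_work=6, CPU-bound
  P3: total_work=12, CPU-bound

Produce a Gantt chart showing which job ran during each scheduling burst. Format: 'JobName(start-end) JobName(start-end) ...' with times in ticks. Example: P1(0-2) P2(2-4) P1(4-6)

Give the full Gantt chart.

t=0-1: P1@Q0 runs 1, rem=12, I/O yield, promote→Q0. Q0=[P2,P3,P1] Q1=[] Q2=[]
t=1-4: P2@Q0 runs 3, rem=3, quantum used, demote→Q1. Q0=[P3,P1] Q1=[P2] Q2=[]
t=4-7: P3@Q0 runs 3, rem=9, quantum used, demote→Q1. Q0=[P1] Q1=[P2,P3] Q2=[]
t=7-8: P1@Q0 runs 1, rem=11, I/O yield, promote→Q0. Q0=[P1] Q1=[P2,P3] Q2=[]
t=8-9: P1@Q0 runs 1, rem=10, I/O yield, promote→Q0. Q0=[P1] Q1=[P2,P3] Q2=[]
t=9-10: P1@Q0 runs 1, rem=9, I/O yield, promote→Q0. Q0=[P1] Q1=[P2,P3] Q2=[]
t=10-11: P1@Q0 runs 1, rem=8, I/O yield, promote→Q0. Q0=[P1] Q1=[P2,P3] Q2=[]
t=11-12: P1@Q0 runs 1, rem=7, I/O yield, promote→Q0. Q0=[P1] Q1=[P2,P3] Q2=[]
t=12-13: P1@Q0 runs 1, rem=6, I/O yield, promote→Q0. Q0=[P1] Q1=[P2,P3] Q2=[]
t=13-14: P1@Q0 runs 1, rem=5, I/O yield, promote→Q0. Q0=[P1] Q1=[P2,P3] Q2=[]
t=14-15: P1@Q0 runs 1, rem=4, I/O yield, promote→Q0. Q0=[P1] Q1=[P2,P3] Q2=[]
t=15-16: P1@Q0 runs 1, rem=3, I/O yield, promote→Q0. Q0=[P1] Q1=[P2,P3] Q2=[]
t=16-17: P1@Q0 runs 1, rem=2, I/O yield, promote→Q0. Q0=[P1] Q1=[P2,P3] Q2=[]
t=17-18: P1@Q0 runs 1, rem=1, I/O yield, promote→Q0. Q0=[P1] Q1=[P2,P3] Q2=[]
t=18-19: P1@Q0 runs 1, rem=0, completes. Q0=[] Q1=[P2,P3] Q2=[]
t=19-22: P2@Q1 runs 3, rem=0, completes. Q0=[] Q1=[P3] Q2=[]
t=22-26: P3@Q1 runs 4, rem=5, quantum used, demote→Q2. Q0=[] Q1=[] Q2=[P3]
t=26-31: P3@Q2 runs 5, rem=0, completes. Q0=[] Q1=[] Q2=[]

Answer: P1(0-1) P2(1-4) P3(4-7) P1(7-8) P1(8-9) P1(9-10) P1(10-11) P1(11-12) P1(12-13) P1(13-14) P1(14-15) P1(15-16) P1(16-17) P1(17-18) P1(18-19) P2(19-22) P3(22-26) P3(26-31)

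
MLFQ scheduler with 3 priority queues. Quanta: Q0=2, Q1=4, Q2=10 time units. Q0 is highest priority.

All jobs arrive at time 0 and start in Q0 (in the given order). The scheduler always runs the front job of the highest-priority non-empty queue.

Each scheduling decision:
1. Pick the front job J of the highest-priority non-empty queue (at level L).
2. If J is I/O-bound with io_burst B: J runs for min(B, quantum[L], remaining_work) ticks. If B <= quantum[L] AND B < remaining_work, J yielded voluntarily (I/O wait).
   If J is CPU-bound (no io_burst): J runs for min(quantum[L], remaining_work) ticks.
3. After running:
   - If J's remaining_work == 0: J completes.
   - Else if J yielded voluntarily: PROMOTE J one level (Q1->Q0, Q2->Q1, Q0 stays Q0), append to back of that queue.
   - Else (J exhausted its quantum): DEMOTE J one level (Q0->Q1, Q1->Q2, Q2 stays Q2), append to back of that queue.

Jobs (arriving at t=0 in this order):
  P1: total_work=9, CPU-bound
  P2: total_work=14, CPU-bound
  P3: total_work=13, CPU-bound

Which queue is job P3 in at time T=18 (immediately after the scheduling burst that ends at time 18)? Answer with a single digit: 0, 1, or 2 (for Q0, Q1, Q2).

t=0-2: P1@Q0 runs 2, rem=7, quantum used, demote→Q1. Q0=[P2,P3] Q1=[P1] Q2=[]
t=2-4: P2@Q0 runs 2, rem=12, quantum used, demote→Q1. Q0=[P3] Q1=[P1,P2] Q2=[]
t=4-6: P3@Q0 runs 2, rem=11, quantum used, demote→Q1. Q0=[] Q1=[P1,P2,P3] Q2=[]
t=6-10: P1@Q1 runs 4, rem=3, quantum used, demote→Q2. Q0=[] Q1=[P2,P3] Q2=[P1]
t=10-14: P2@Q1 runs 4, rem=8, quantum used, demote→Q2. Q0=[] Q1=[P3] Q2=[P1,P2]
t=14-18: P3@Q1 runs 4, rem=7, quantum used, demote→Q2. Q0=[] Q1=[] Q2=[P1,P2,P3]
t=18-21: P1@Q2 runs 3, rem=0, completes. Q0=[] Q1=[] Q2=[P2,P3]
t=21-29: P2@Q2 runs 8, rem=0, completes. Q0=[] Q1=[] Q2=[P3]
t=29-36: P3@Q2 runs 7, rem=0, completes. Q0=[] Q1=[] Q2=[]

Answer: 2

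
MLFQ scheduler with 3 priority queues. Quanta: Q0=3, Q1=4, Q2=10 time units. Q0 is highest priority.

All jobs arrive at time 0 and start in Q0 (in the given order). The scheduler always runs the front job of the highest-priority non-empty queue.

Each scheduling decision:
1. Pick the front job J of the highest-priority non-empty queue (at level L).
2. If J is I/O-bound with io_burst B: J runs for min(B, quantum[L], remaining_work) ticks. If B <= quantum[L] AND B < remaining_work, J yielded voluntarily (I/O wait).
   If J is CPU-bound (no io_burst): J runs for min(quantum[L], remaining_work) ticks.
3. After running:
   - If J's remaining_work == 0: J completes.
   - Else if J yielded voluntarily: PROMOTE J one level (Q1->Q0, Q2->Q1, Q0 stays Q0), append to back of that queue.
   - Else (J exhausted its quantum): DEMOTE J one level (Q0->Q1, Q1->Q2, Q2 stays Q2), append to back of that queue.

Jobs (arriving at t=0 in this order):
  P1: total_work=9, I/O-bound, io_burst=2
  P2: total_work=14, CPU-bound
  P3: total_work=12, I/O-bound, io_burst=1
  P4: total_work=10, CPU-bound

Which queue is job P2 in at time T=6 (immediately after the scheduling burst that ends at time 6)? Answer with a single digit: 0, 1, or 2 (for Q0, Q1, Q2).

Answer: 1

Derivation:
t=0-2: P1@Q0 runs 2, rem=7, I/O yield, promote→Q0. Q0=[P2,P3,P4,P1] Q1=[] Q2=[]
t=2-5: P2@Q0 runs 3, rem=11, quantum used, demote→Q1. Q0=[P3,P4,P1] Q1=[P2] Q2=[]
t=5-6: P3@Q0 runs 1, rem=11, I/O yield, promote→Q0. Q0=[P4,P1,P3] Q1=[P2] Q2=[]
t=6-9: P4@Q0 runs 3, rem=7, quantum used, demote→Q1. Q0=[P1,P3] Q1=[P2,P4] Q2=[]
t=9-11: P1@Q0 runs 2, rem=5, I/O yield, promote→Q0. Q0=[P3,P1] Q1=[P2,P4] Q2=[]
t=11-12: P3@Q0 runs 1, rem=10, I/O yield, promote→Q0. Q0=[P1,P3] Q1=[P2,P4] Q2=[]
t=12-14: P1@Q0 runs 2, rem=3, I/O yield, promote→Q0. Q0=[P3,P1] Q1=[P2,P4] Q2=[]
t=14-15: P3@Q0 runs 1, rem=9, I/O yield, promote→Q0. Q0=[P1,P3] Q1=[P2,P4] Q2=[]
t=15-17: P1@Q0 runs 2, rem=1, I/O yield, promote→Q0. Q0=[P3,P1] Q1=[P2,P4] Q2=[]
t=17-18: P3@Q0 runs 1, rem=8, I/O yield, promote→Q0. Q0=[P1,P3] Q1=[P2,P4] Q2=[]
t=18-19: P1@Q0 runs 1, rem=0, completes. Q0=[P3] Q1=[P2,P4] Q2=[]
t=19-20: P3@Q0 runs 1, rem=7, I/O yield, promote→Q0. Q0=[P3] Q1=[P2,P4] Q2=[]
t=20-21: P3@Q0 runs 1, rem=6, I/O yield, promote→Q0. Q0=[P3] Q1=[P2,P4] Q2=[]
t=21-22: P3@Q0 runs 1, rem=5, I/O yield, promote→Q0. Q0=[P3] Q1=[P2,P4] Q2=[]
t=22-23: P3@Q0 runs 1, rem=4, I/O yield, promote→Q0. Q0=[P3] Q1=[P2,P4] Q2=[]
t=23-24: P3@Q0 runs 1, rem=3, I/O yield, promote→Q0. Q0=[P3] Q1=[P2,P4] Q2=[]
t=24-25: P3@Q0 runs 1, rem=2, I/O yield, promote→Q0. Q0=[P3] Q1=[P2,P4] Q2=[]
t=25-26: P3@Q0 runs 1, rem=1, I/O yield, promote→Q0. Q0=[P3] Q1=[P2,P4] Q2=[]
t=26-27: P3@Q0 runs 1, rem=0, completes. Q0=[] Q1=[P2,P4] Q2=[]
t=27-31: P2@Q1 runs 4, rem=7, quantum used, demote→Q2. Q0=[] Q1=[P4] Q2=[P2]
t=31-35: P4@Q1 runs 4, rem=3, quantum used, demote→Q2. Q0=[] Q1=[] Q2=[P2,P4]
t=35-42: P2@Q2 runs 7, rem=0, completes. Q0=[] Q1=[] Q2=[P4]
t=42-45: P4@Q2 runs 3, rem=0, completes. Q0=[] Q1=[] Q2=[]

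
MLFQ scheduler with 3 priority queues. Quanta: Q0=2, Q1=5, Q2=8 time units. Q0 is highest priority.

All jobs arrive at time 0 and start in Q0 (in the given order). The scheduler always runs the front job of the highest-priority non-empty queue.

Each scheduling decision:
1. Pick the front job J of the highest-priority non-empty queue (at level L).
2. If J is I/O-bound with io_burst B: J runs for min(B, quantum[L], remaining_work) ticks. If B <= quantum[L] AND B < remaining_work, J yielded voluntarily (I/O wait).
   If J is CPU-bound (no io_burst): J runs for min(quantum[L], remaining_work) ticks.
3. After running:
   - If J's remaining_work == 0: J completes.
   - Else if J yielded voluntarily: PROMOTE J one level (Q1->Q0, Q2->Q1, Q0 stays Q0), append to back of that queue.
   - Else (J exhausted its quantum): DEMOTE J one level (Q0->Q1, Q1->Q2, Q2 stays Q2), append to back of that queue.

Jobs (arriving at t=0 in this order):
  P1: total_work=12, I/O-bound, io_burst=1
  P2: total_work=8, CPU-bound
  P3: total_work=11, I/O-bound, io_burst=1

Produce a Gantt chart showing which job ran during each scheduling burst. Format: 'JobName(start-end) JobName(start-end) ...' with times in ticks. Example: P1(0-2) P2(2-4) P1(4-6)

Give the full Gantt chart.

Answer: P1(0-1) P2(1-3) P3(3-4) P1(4-5) P3(5-6) P1(6-7) P3(7-8) P1(8-9) P3(9-10) P1(10-11) P3(11-12) P1(12-13) P3(13-14) P1(14-15) P3(15-16) P1(16-17) P3(17-18) P1(18-19) P3(19-20) P1(20-21) P3(21-22) P1(22-23) P3(23-24) P1(24-25) P2(25-30) P2(30-31)

Derivation:
t=0-1: P1@Q0 runs 1, rem=11, I/O yield, promote→Q0. Q0=[P2,P3,P1] Q1=[] Q2=[]
t=1-3: P2@Q0 runs 2, rem=6, quantum used, demote→Q1. Q0=[P3,P1] Q1=[P2] Q2=[]
t=3-4: P3@Q0 runs 1, rem=10, I/O yield, promote→Q0. Q0=[P1,P3] Q1=[P2] Q2=[]
t=4-5: P1@Q0 runs 1, rem=10, I/O yield, promote→Q0. Q0=[P3,P1] Q1=[P2] Q2=[]
t=5-6: P3@Q0 runs 1, rem=9, I/O yield, promote→Q0. Q0=[P1,P3] Q1=[P2] Q2=[]
t=6-7: P1@Q0 runs 1, rem=9, I/O yield, promote→Q0. Q0=[P3,P1] Q1=[P2] Q2=[]
t=7-8: P3@Q0 runs 1, rem=8, I/O yield, promote→Q0. Q0=[P1,P3] Q1=[P2] Q2=[]
t=8-9: P1@Q0 runs 1, rem=8, I/O yield, promote→Q0. Q0=[P3,P1] Q1=[P2] Q2=[]
t=9-10: P3@Q0 runs 1, rem=7, I/O yield, promote→Q0. Q0=[P1,P3] Q1=[P2] Q2=[]
t=10-11: P1@Q0 runs 1, rem=7, I/O yield, promote→Q0. Q0=[P3,P1] Q1=[P2] Q2=[]
t=11-12: P3@Q0 runs 1, rem=6, I/O yield, promote→Q0. Q0=[P1,P3] Q1=[P2] Q2=[]
t=12-13: P1@Q0 runs 1, rem=6, I/O yield, promote→Q0. Q0=[P3,P1] Q1=[P2] Q2=[]
t=13-14: P3@Q0 runs 1, rem=5, I/O yield, promote→Q0. Q0=[P1,P3] Q1=[P2] Q2=[]
t=14-15: P1@Q0 runs 1, rem=5, I/O yield, promote→Q0. Q0=[P3,P1] Q1=[P2] Q2=[]
t=15-16: P3@Q0 runs 1, rem=4, I/O yield, promote→Q0. Q0=[P1,P3] Q1=[P2] Q2=[]
t=16-17: P1@Q0 runs 1, rem=4, I/O yield, promote→Q0. Q0=[P3,P1] Q1=[P2] Q2=[]
t=17-18: P3@Q0 runs 1, rem=3, I/O yield, promote→Q0. Q0=[P1,P3] Q1=[P2] Q2=[]
t=18-19: P1@Q0 runs 1, rem=3, I/O yield, promote→Q0. Q0=[P3,P1] Q1=[P2] Q2=[]
t=19-20: P3@Q0 runs 1, rem=2, I/O yield, promote→Q0. Q0=[P1,P3] Q1=[P2] Q2=[]
t=20-21: P1@Q0 runs 1, rem=2, I/O yield, promote→Q0. Q0=[P3,P1] Q1=[P2] Q2=[]
t=21-22: P3@Q0 runs 1, rem=1, I/O yield, promote→Q0. Q0=[P1,P3] Q1=[P2] Q2=[]
t=22-23: P1@Q0 runs 1, rem=1, I/O yield, promote→Q0. Q0=[P3,P1] Q1=[P2] Q2=[]
t=23-24: P3@Q0 runs 1, rem=0, completes. Q0=[P1] Q1=[P2] Q2=[]
t=24-25: P1@Q0 runs 1, rem=0, completes. Q0=[] Q1=[P2] Q2=[]
t=25-30: P2@Q1 runs 5, rem=1, quantum used, demote→Q2. Q0=[] Q1=[] Q2=[P2]
t=30-31: P2@Q2 runs 1, rem=0, completes. Q0=[] Q1=[] Q2=[]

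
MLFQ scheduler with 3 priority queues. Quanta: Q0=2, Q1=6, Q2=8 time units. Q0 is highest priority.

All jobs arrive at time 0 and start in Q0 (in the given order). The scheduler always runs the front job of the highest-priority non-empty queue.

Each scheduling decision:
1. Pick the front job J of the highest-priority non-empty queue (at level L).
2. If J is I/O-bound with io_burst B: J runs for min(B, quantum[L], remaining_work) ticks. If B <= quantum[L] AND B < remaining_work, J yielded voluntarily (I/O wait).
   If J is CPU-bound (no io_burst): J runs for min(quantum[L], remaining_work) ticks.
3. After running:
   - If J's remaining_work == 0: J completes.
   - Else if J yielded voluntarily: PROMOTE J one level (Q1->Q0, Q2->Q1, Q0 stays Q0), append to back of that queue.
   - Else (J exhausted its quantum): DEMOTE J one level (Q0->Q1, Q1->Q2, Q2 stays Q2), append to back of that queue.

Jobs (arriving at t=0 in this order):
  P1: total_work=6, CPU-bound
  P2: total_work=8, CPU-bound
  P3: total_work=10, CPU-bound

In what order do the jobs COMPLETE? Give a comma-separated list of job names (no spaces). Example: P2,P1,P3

t=0-2: P1@Q0 runs 2, rem=4, quantum used, demote→Q1. Q0=[P2,P3] Q1=[P1] Q2=[]
t=2-4: P2@Q0 runs 2, rem=6, quantum used, demote→Q1. Q0=[P3] Q1=[P1,P2] Q2=[]
t=4-6: P3@Q0 runs 2, rem=8, quantum used, demote→Q1. Q0=[] Q1=[P1,P2,P3] Q2=[]
t=6-10: P1@Q1 runs 4, rem=0, completes. Q0=[] Q1=[P2,P3] Q2=[]
t=10-16: P2@Q1 runs 6, rem=0, completes. Q0=[] Q1=[P3] Q2=[]
t=16-22: P3@Q1 runs 6, rem=2, quantum used, demote→Q2. Q0=[] Q1=[] Q2=[P3]
t=22-24: P3@Q2 runs 2, rem=0, completes. Q0=[] Q1=[] Q2=[]

Answer: P1,P2,P3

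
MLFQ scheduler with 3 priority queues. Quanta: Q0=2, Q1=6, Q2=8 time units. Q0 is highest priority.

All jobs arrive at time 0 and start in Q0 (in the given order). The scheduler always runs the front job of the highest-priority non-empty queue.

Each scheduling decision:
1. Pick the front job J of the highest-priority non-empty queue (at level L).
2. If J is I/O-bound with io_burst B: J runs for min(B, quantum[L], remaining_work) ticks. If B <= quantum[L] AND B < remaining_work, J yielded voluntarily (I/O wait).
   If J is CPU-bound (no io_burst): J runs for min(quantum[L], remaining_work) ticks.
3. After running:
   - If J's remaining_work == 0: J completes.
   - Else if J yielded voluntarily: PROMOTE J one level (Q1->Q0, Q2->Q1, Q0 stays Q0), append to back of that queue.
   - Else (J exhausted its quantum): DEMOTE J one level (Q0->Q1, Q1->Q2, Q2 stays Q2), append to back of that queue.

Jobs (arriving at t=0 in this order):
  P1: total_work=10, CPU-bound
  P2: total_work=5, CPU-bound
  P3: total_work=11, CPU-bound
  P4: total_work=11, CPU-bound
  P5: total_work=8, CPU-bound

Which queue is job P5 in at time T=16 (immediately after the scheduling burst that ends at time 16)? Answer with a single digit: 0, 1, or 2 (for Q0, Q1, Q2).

t=0-2: P1@Q0 runs 2, rem=8, quantum used, demote→Q1. Q0=[P2,P3,P4,P5] Q1=[P1] Q2=[]
t=2-4: P2@Q0 runs 2, rem=3, quantum used, demote→Q1. Q0=[P3,P4,P5] Q1=[P1,P2] Q2=[]
t=4-6: P3@Q0 runs 2, rem=9, quantum used, demote→Q1. Q0=[P4,P5] Q1=[P1,P2,P3] Q2=[]
t=6-8: P4@Q0 runs 2, rem=9, quantum used, demote→Q1. Q0=[P5] Q1=[P1,P2,P3,P4] Q2=[]
t=8-10: P5@Q0 runs 2, rem=6, quantum used, demote→Q1. Q0=[] Q1=[P1,P2,P3,P4,P5] Q2=[]
t=10-16: P1@Q1 runs 6, rem=2, quantum used, demote→Q2. Q0=[] Q1=[P2,P3,P4,P5] Q2=[P1]
t=16-19: P2@Q1 runs 3, rem=0, completes. Q0=[] Q1=[P3,P4,P5] Q2=[P1]
t=19-25: P3@Q1 runs 6, rem=3, quantum used, demote→Q2. Q0=[] Q1=[P4,P5] Q2=[P1,P3]
t=25-31: P4@Q1 runs 6, rem=3, quantum used, demote→Q2. Q0=[] Q1=[P5] Q2=[P1,P3,P4]
t=31-37: P5@Q1 runs 6, rem=0, completes. Q0=[] Q1=[] Q2=[P1,P3,P4]
t=37-39: P1@Q2 runs 2, rem=0, completes. Q0=[] Q1=[] Q2=[P3,P4]
t=39-42: P3@Q2 runs 3, rem=0, completes. Q0=[] Q1=[] Q2=[P4]
t=42-45: P4@Q2 runs 3, rem=0, completes. Q0=[] Q1=[] Q2=[]

Answer: 1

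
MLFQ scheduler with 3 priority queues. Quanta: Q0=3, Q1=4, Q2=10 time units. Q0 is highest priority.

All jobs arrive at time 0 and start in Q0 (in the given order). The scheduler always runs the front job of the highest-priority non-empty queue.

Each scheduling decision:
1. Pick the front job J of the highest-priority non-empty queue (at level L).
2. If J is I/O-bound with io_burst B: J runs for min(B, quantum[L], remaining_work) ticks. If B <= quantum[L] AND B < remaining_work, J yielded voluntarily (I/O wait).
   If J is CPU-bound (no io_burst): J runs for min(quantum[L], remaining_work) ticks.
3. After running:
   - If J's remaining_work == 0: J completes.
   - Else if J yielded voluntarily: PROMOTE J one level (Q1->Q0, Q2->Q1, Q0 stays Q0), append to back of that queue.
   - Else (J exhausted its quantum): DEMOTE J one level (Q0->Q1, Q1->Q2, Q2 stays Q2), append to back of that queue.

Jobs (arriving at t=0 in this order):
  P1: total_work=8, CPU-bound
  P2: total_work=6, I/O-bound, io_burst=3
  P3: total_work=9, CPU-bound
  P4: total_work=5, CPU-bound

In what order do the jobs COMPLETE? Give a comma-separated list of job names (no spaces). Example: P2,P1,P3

t=0-3: P1@Q0 runs 3, rem=5, quantum used, demote→Q1. Q0=[P2,P3,P4] Q1=[P1] Q2=[]
t=3-6: P2@Q0 runs 3, rem=3, I/O yield, promote→Q0. Q0=[P3,P4,P2] Q1=[P1] Q2=[]
t=6-9: P3@Q0 runs 3, rem=6, quantum used, demote→Q1. Q0=[P4,P2] Q1=[P1,P3] Q2=[]
t=9-12: P4@Q0 runs 3, rem=2, quantum used, demote→Q1. Q0=[P2] Q1=[P1,P3,P4] Q2=[]
t=12-15: P2@Q0 runs 3, rem=0, completes. Q0=[] Q1=[P1,P3,P4] Q2=[]
t=15-19: P1@Q1 runs 4, rem=1, quantum used, demote→Q2. Q0=[] Q1=[P3,P4] Q2=[P1]
t=19-23: P3@Q1 runs 4, rem=2, quantum used, demote→Q2. Q0=[] Q1=[P4] Q2=[P1,P3]
t=23-25: P4@Q1 runs 2, rem=0, completes. Q0=[] Q1=[] Q2=[P1,P3]
t=25-26: P1@Q2 runs 1, rem=0, completes. Q0=[] Q1=[] Q2=[P3]
t=26-28: P3@Q2 runs 2, rem=0, completes. Q0=[] Q1=[] Q2=[]

Answer: P2,P4,P1,P3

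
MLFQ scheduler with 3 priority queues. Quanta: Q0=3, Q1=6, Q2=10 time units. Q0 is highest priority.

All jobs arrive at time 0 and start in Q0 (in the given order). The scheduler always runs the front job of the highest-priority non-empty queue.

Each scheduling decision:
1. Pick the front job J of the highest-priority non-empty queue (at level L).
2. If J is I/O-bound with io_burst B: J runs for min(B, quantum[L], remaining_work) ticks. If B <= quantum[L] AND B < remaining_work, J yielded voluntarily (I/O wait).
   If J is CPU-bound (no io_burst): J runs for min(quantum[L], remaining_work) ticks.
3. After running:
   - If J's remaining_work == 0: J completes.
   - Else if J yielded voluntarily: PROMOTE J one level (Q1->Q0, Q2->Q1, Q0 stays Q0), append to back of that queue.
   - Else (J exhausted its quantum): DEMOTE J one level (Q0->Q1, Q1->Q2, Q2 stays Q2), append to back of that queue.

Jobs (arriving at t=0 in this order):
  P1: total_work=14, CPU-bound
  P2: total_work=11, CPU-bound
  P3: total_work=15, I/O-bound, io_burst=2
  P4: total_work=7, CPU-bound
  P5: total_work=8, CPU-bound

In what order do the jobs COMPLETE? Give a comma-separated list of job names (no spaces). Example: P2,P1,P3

Answer: P3,P4,P5,P1,P2

Derivation:
t=0-3: P1@Q0 runs 3, rem=11, quantum used, demote→Q1. Q0=[P2,P3,P4,P5] Q1=[P1] Q2=[]
t=3-6: P2@Q0 runs 3, rem=8, quantum used, demote→Q1. Q0=[P3,P4,P5] Q1=[P1,P2] Q2=[]
t=6-8: P3@Q0 runs 2, rem=13, I/O yield, promote→Q0. Q0=[P4,P5,P3] Q1=[P1,P2] Q2=[]
t=8-11: P4@Q0 runs 3, rem=4, quantum used, demote→Q1. Q0=[P5,P3] Q1=[P1,P2,P4] Q2=[]
t=11-14: P5@Q0 runs 3, rem=5, quantum used, demote→Q1. Q0=[P3] Q1=[P1,P2,P4,P5] Q2=[]
t=14-16: P3@Q0 runs 2, rem=11, I/O yield, promote→Q0. Q0=[P3] Q1=[P1,P2,P4,P5] Q2=[]
t=16-18: P3@Q0 runs 2, rem=9, I/O yield, promote→Q0. Q0=[P3] Q1=[P1,P2,P4,P5] Q2=[]
t=18-20: P3@Q0 runs 2, rem=7, I/O yield, promote→Q0. Q0=[P3] Q1=[P1,P2,P4,P5] Q2=[]
t=20-22: P3@Q0 runs 2, rem=5, I/O yield, promote→Q0. Q0=[P3] Q1=[P1,P2,P4,P5] Q2=[]
t=22-24: P3@Q0 runs 2, rem=3, I/O yield, promote→Q0. Q0=[P3] Q1=[P1,P2,P4,P5] Q2=[]
t=24-26: P3@Q0 runs 2, rem=1, I/O yield, promote→Q0. Q0=[P3] Q1=[P1,P2,P4,P5] Q2=[]
t=26-27: P3@Q0 runs 1, rem=0, completes. Q0=[] Q1=[P1,P2,P4,P5] Q2=[]
t=27-33: P1@Q1 runs 6, rem=5, quantum used, demote→Q2. Q0=[] Q1=[P2,P4,P5] Q2=[P1]
t=33-39: P2@Q1 runs 6, rem=2, quantum used, demote→Q2. Q0=[] Q1=[P4,P5] Q2=[P1,P2]
t=39-43: P4@Q1 runs 4, rem=0, completes. Q0=[] Q1=[P5] Q2=[P1,P2]
t=43-48: P5@Q1 runs 5, rem=0, completes. Q0=[] Q1=[] Q2=[P1,P2]
t=48-53: P1@Q2 runs 5, rem=0, completes. Q0=[] Q1=[] Q2=[P2]
t=53-55: P2@Q2 runs 2, rem=0, completes. Q0=[] Q1=[] Q2=[]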